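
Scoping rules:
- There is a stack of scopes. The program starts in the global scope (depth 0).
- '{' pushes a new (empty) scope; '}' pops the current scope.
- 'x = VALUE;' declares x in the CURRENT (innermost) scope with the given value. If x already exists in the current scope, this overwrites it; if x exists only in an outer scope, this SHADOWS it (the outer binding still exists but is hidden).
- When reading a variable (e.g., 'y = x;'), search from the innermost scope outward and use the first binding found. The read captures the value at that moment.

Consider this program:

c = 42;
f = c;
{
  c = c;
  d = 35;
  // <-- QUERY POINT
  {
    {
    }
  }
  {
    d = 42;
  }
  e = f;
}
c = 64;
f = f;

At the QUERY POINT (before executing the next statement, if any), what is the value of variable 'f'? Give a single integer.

Step 1: declare c=42 at depth 0
Step 2: declare f=(read c)=42 at depth 0
Step 3: enter scope (depth=1)
Step 4: declare c=(read c)=42 at depth 1
Step 5: declare d=35 at depth 1
Visible at query point: c=42 d=35 f=42

Answer: 42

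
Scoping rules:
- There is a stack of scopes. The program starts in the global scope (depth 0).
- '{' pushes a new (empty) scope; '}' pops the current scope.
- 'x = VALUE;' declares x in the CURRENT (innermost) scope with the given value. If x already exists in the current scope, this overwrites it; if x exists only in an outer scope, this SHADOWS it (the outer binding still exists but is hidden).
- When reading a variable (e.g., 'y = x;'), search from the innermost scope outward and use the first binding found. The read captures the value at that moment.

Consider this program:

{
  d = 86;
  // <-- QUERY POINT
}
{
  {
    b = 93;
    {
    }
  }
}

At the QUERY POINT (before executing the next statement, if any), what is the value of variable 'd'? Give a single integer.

Answer: 86

Derivation:
Step 1: enter scope (depth=1)
Step 2: declare d=86 at depth 1
Visible at query point: d=86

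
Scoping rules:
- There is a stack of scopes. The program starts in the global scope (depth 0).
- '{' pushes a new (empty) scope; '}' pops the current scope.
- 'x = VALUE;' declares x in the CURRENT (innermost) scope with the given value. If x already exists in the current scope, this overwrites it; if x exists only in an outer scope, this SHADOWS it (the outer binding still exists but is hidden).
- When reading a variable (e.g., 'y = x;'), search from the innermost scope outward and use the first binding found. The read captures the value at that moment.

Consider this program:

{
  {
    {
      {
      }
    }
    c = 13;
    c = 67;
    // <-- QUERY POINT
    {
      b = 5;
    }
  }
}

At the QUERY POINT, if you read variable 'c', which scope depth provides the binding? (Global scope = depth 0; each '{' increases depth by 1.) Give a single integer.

Step 1: enter scope (depth=1)
Step 2: enter scope (depth=2)
Step 3: enter scope (depth=3)
Step 4: enter scope (depth=4)
Step 5: exit scope (depth=3)
Step 6: exit scope (depth=2)
Step 7: declare c=13 at depth 2
Step 8: declare c=67 at depth 2
Visible at query point: c=67

Answer: 2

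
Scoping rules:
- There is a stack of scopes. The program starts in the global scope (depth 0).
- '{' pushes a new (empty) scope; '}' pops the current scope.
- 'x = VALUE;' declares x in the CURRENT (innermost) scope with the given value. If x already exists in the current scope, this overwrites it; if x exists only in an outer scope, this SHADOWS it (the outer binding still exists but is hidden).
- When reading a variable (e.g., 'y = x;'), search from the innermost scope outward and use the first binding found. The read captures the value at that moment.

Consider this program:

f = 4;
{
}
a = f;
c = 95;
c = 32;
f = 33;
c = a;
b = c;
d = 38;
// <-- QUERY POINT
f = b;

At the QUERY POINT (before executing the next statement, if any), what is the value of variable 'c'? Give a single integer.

Answer: 4

Derivation:
Step 1: declare f=4 at depth 0
Step 2: enter scope (depth=1)
Step 3: exit scope (depth=0)
Step 4: declare a=(read f)=4 at depth 0
Step 5: declare c=95 at depth 0
Step 6: declare c=32 at depth 0
Step 7: declare f=33 at depth 0
Step 8: declare c=(read a)=4 at depth 0
Step 9: declare b=(read c)=4 at depth 0
Step 10: declare d=38 at depth 0
Visible at query point: a=4 b=4 c=4 d=38 f=33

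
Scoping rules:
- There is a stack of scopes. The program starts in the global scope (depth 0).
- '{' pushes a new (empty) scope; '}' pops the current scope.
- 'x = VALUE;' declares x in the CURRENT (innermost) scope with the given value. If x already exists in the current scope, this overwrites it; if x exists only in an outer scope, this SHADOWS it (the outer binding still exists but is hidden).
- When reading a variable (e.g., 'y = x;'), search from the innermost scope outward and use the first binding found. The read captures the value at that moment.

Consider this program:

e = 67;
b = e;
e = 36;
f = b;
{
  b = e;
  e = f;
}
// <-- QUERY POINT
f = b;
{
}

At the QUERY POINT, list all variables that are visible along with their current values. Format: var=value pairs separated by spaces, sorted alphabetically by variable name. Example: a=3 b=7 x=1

Step 1: declare e=67 at depth 0
Step 2: declare b=(read e)=67 at depth 0
Step 3: declare e=36 at depth 0
Step 4: declare f=(read b)=67 at depth 0
Step 5: enter scope (depth=1)
Step 6: declare b=(read e)=36 at depth 1
Step 7: declare e=(read f)=67 at depth 1
Step 8: exit scope (depth=0)
Visible at query point: b=67 e=36 f=67

Answer: b=67 e=36 f=67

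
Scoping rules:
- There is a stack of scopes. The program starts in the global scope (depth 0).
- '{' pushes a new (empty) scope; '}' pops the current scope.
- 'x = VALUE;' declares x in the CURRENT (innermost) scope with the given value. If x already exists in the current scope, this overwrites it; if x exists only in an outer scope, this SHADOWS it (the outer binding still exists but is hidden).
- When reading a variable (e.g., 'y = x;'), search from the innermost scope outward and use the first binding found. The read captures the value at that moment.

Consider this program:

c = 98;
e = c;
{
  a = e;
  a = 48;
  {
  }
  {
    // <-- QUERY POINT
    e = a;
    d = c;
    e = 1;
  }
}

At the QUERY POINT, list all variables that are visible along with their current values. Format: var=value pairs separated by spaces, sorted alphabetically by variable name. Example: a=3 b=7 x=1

Answer: a=48 c=98 e=98

Derivation:
Step 1: declare c=98 at depth 0
Step 2: declare e=(read c)=98 at depth 0
Step 3: enter scope (depth=1)
Step 4: declare a=(read e)=98 at depth 1
Step 5: declare a=48 at depth 1
Step 6: enter scope (depth=2)
Step 7: exit scope (depth=1)
Step 8: enter scope (depth=2)
Visible at query point: a=48 c=98 e=98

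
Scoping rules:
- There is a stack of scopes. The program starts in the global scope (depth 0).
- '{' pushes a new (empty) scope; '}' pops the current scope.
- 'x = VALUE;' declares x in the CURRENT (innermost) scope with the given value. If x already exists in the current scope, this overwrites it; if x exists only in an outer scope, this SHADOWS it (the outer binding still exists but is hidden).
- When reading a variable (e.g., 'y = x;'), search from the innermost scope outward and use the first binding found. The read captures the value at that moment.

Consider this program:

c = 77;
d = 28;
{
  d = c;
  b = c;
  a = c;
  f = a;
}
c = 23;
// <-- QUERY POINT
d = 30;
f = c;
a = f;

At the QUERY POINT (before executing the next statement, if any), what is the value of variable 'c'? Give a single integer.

Answer: 23

Derivation:
Step 1: declare c=77 at depth 0
Step 2: declare d=28 at depth 0
Step 3: enter scope (depth=1)
Step 4: declare d=(read c)=77 at depth 1
Step 5: declare b=(read c)=77 at depth 1
Step 6: declare a=(read c)=77 at depth 1
Step 7: declare f=(read a)=77 at depth 1
Step 8: exit scope (depth=0)
Step 9: declare c=23 at depth 0
Visible at query point: c=23 d=28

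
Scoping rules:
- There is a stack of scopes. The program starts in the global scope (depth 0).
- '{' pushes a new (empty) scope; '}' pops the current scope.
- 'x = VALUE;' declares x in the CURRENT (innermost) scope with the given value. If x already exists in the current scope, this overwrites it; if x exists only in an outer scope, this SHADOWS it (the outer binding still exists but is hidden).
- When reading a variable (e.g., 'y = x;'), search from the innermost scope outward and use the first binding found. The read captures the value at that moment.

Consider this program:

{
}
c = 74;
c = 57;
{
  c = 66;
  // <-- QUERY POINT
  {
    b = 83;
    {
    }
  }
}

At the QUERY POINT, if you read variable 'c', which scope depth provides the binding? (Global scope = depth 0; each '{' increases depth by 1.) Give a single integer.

Answer: 1

Derivation:
Step 1: enter scope (depth=1)
Step 2: exit scope (depth=0)
Step 3: declare c=74 at depth 0
Step 4: declare c=57 at depth 0
Step 5: enter scope (depth=1)
Step 6: declare c=66 at depth 1
Visible at query point: c=66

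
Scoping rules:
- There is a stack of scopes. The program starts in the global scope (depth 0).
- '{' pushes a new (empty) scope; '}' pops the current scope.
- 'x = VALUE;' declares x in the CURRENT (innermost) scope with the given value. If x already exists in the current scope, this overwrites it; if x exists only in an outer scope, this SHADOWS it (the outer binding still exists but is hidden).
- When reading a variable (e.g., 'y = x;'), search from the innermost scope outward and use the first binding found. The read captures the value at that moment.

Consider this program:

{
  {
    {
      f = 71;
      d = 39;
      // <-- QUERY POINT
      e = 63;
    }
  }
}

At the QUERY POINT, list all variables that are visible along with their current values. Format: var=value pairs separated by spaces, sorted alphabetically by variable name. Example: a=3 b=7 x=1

Answer: d=39 f=71

Derivation:
Step 1: enter scope (depth=1)
Step 2: enter scope (depth=2)
Step 3: enter scope (depth=3)
Step 4: declare f=71 at depth 3
Step 5: declare d=39 at depth 3
Visible at query point: d=39 f=71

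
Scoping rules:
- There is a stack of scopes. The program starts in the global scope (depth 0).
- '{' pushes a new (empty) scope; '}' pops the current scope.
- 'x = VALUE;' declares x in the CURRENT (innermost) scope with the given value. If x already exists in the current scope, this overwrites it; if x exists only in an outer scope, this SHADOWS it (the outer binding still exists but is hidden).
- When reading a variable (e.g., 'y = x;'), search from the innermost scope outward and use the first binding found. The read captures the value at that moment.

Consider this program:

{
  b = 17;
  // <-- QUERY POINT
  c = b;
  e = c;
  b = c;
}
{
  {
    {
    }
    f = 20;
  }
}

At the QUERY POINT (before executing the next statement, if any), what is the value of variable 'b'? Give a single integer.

Step 1: enter scope (depth=1)
Step 2: declare b=17 at depth 1
Visible at query point: b=17

Answer: 17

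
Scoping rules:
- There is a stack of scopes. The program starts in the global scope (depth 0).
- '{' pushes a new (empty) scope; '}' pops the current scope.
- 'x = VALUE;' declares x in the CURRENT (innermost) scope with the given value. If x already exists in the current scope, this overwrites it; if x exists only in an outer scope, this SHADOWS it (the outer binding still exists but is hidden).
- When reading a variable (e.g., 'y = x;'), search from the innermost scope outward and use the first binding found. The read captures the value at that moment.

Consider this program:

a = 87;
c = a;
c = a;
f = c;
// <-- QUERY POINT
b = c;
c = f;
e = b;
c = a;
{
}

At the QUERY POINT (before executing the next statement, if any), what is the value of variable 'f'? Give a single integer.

Step 1: declare a=87 at depth 0
Step 2: declare c=(read a)=87 at depth 0
Step 3: declare c=(read a)=87 at depth 0
Step 4: declare f=(read c)=87 at depth 0
Visible at query point: a=87 c=87 f=87

Answer: 87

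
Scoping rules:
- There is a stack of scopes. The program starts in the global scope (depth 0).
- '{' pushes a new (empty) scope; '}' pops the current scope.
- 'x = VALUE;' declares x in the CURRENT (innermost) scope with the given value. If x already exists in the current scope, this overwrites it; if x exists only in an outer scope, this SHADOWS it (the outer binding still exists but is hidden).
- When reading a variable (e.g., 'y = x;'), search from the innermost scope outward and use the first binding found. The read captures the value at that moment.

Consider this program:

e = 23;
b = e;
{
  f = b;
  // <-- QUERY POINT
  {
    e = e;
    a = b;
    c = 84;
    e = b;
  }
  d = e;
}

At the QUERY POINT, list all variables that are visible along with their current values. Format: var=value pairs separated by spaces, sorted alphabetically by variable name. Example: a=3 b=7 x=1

Answer: b=23 e=23 f=23

Derivation:
Step 1: declare e=23 at depth 0
Step 2: declare b=(read e)=23 at depth 0
Step 3: enter scope (depth=1)
Step 4: declare f=(read b)=23 at depth 1
Visible at query point: b=23 e=23 f=23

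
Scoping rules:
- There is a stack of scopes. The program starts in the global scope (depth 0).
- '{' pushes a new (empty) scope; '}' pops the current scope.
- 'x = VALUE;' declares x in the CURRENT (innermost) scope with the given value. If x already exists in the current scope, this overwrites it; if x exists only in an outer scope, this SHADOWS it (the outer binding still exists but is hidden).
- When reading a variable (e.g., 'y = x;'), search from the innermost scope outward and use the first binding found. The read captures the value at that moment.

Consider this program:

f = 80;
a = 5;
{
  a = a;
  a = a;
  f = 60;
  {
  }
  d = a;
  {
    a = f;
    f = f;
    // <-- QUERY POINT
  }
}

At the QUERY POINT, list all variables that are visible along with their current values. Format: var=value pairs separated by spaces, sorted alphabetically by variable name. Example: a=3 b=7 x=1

Answer: a=60 d=5 f=60

Derivation:
Step 1: declare f=80 at depth 0
Step 2: declare a=5 at depth 0
Step 3: enter scope (depth=1)
Step 4: declare a=(read a)=5 at depth 1
Step 5: declare a=(read a)=5 at depth 1
Step 6: declare f=60 at depth 1
Step 7: enter scope (depth=2)
Step 8: exit scope (depth=1)
Step 9: declare d=(read a)=5 at depth 1
Step 10: enter scope (depth=2)
Step 11: declare a=(read f)=60 at depth 2
Step 12: declare f=(read f)=60 at depth 2
Visible at query point: a=60 d=5 f=60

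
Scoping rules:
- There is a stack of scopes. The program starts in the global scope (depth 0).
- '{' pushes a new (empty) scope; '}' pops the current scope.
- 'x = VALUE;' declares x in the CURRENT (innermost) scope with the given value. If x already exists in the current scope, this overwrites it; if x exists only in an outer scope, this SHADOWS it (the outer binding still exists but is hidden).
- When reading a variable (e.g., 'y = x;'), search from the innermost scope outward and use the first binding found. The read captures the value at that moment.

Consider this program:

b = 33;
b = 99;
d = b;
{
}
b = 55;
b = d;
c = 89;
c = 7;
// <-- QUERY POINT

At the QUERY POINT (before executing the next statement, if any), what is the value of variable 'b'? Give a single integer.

Answer: 99

Derivation:
Step 1: declare b=33 at depth 0
Step 2: declare b=99 at depth 0
Step 3: declare d=(read b)=99 at depth 0
Step 4: enter scope (depth=1)
Step 5: exit scope (depth=0)
Step 6: declare b=55 at depth 0
Step 7: declare b=(read d)=99 at depth 0
Step 8: declare c=89 at depth 0
Step 9: declare c=7 at depth 0
Visible at query point: b=99 c=7 d=99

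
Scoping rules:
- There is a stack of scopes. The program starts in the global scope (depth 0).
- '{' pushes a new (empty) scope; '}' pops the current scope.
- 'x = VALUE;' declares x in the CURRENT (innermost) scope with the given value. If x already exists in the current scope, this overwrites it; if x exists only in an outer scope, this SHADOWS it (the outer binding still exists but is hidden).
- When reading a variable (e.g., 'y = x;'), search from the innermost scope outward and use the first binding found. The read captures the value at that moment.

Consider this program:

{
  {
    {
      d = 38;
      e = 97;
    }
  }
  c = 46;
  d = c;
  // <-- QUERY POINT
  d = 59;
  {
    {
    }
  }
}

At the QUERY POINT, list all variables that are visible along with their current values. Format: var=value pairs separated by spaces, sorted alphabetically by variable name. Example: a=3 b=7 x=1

Step 1: enter scope (depth=1)
Step 2: enter scope (depth=2)
Step 3: enter scope (depth=3)
Step 4: declare d=38 at depth 3
Step 5: declare e=97 at depth 3
Step 6: exit scope (depth=2)
Step 7: exit scope (depth=1)
Step 8: declare c=46 at depth 1
Step 9: declare d=(read c)=46 at depth 1
Visible at query point: c=46 d=46

Answer: c=46 d=46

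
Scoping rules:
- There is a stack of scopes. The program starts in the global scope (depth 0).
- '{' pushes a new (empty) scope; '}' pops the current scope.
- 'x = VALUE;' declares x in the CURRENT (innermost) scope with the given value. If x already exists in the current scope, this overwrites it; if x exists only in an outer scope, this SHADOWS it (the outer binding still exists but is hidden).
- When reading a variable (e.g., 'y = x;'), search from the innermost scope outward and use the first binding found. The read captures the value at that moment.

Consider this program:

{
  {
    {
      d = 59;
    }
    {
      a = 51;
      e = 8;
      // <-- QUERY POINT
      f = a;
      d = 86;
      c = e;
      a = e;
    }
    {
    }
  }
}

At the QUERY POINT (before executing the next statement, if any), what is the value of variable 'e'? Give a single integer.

Answer: 8

Derivation:
Step 1: enter scope (depth=1)
Step 2: enter scope (depth=2)
Step 3: enter scope (depth=3)
Step 4: declare d=59 at depth 3
Step 5: exit scope (depth=2)
Step 6: enter scope (depth=3)
Step 7: declare a=51 at depth 3
Step 8: declare e=8 at depth 3
Visible at query point: a=51 e=8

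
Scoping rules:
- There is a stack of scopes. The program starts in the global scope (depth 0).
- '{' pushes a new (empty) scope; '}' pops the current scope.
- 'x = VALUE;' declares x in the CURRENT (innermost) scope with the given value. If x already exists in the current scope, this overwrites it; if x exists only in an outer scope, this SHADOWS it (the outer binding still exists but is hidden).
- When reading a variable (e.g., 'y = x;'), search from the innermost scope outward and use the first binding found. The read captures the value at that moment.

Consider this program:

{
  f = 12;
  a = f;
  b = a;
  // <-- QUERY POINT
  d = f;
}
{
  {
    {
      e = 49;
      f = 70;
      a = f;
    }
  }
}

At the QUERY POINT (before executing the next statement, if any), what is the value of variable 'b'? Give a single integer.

Answer: 12

Derivation:
Step 1: enter scope (depth=1)
Step 2: declare f=12 at depth 1
Step 3: declare a=(read f)=12 at depth 1
Step 4: declare b=(read a)=12 at depth 1
Visible at query point: a=12 b=12 f=12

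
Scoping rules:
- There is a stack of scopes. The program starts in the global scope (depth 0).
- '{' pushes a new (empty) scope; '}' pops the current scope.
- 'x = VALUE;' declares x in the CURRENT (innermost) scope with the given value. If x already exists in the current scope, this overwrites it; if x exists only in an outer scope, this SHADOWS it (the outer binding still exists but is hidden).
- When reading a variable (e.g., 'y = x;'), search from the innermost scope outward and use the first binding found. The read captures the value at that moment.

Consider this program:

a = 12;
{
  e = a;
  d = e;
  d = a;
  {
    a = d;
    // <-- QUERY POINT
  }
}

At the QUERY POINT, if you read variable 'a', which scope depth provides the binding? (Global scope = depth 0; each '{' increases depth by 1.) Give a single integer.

Answer: 2

Derivation:
Step 1: declare a=12 at depth 0
Step 2: enter scope (depth=1)
Step 3: declare e=(read a)=12 at depth 1
Step 4: declare d=(read e)=12 at depth 1
Step 5: declare d=(read a)=12 at depth 1
Step 6: enter scope (depth=2)
Step 7: declare a=(read d)=12 at depth 2
Visible at query point: a=12 d=12 e=12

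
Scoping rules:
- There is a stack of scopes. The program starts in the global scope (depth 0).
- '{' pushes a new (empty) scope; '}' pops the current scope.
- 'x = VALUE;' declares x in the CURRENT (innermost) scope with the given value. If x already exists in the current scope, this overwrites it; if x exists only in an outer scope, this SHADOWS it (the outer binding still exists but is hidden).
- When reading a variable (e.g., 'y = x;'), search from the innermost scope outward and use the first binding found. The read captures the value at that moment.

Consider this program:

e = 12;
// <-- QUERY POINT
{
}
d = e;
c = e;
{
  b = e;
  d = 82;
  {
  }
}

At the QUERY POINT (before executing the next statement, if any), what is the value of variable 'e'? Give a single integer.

Step 1: declare e=12 at depth 0
Visible at query point: e=12

Answer: 12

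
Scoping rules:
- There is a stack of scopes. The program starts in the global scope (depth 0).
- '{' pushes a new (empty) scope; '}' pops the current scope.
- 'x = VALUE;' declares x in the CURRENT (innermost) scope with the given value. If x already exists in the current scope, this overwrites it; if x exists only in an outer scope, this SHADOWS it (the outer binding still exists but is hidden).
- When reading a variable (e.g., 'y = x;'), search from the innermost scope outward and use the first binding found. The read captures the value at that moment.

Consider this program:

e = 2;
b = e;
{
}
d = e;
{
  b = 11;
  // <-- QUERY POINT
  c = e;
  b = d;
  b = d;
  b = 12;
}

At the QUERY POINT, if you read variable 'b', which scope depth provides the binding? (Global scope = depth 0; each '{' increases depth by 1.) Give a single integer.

Step 1: declare e=2 at depth 0
Step 2: declare b=(read e)=2 at depth 0
Step 3: enter scope (depth=1)
Step 4: exit scope (depth=0)
Step 5: declare d=(read e)=2 at depth 0
Step 6: enter scope (depth=1)
Step 7: declare b=11 at depth 1
Visible at query point: b=11 d=2 e=2

Answer: 1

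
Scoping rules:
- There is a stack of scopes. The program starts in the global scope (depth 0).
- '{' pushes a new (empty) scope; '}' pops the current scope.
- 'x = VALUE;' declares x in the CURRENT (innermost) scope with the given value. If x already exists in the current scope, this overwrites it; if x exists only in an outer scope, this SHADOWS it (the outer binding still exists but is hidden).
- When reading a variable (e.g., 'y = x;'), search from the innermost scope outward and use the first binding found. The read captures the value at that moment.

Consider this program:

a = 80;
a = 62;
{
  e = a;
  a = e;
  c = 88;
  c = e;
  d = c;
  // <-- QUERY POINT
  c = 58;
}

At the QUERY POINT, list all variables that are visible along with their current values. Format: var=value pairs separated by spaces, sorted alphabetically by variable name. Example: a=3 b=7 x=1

Step 1: declare a=80 at depth 0
Step 2: declare a=62 at depth 0
Step 3: enter scope (depth=1)
Step 4: declare e=(read a)=62 at depth 1
Step 5: declare a=(read e)=62 at depth 1
Step 6: declare c=88 at depth 1
Step 7: declare c=(read e)=62 at depth 1
Step 8: declare d=(read c)=62 at depth 1
Visible at query point: a=62 c=62 d=62 e=62

Answer: a=62 c=62 d=62 e=62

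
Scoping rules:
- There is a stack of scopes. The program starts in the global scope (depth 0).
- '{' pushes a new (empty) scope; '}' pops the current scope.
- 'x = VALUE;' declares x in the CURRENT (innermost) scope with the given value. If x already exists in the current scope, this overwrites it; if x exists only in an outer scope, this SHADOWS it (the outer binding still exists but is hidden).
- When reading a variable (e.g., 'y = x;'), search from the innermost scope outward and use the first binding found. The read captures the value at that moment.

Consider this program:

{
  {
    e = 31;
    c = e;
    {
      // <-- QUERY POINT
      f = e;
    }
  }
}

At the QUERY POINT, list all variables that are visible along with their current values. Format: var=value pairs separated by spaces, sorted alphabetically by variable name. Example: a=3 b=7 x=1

Answer: c=31 e=31

Derivation:
Step 1: enter scope (depth=1)
Step 2: enter scope (depth=2)
Step 3: declare e=31 at depth 2
Step 4: declare c=(read e)=31 at depth 2
Step 5: enter scope (depth=3)
Visible at query point: c=31 e=31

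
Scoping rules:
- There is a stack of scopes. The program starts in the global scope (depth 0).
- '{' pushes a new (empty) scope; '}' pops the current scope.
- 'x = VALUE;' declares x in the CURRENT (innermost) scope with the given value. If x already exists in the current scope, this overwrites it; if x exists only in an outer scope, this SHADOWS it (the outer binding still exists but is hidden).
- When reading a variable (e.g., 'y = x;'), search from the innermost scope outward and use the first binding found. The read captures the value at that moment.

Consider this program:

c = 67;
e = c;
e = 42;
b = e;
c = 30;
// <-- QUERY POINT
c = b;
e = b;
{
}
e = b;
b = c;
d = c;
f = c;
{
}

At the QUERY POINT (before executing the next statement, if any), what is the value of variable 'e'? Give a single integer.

Step 1: declare c=67 at depth 0
Step 2: declare e=(read c)=67 at depth 0
Step 3: declare e=42 at depth 0
Step 4: declare b=(read e)=42 at depth 0
Step 5: declare c=30 at depth 0
Visible at query point: b=42 c=30 e=42

Answer: 42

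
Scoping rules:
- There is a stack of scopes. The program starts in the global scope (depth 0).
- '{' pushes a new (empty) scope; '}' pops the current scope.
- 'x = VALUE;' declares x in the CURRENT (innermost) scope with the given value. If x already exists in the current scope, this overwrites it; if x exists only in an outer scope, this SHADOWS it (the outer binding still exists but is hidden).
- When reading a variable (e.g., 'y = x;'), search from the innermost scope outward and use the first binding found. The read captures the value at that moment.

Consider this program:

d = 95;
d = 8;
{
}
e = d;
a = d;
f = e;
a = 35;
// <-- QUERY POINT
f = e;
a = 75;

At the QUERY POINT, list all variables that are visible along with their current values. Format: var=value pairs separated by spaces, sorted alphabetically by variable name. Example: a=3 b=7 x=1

Step 1: declare d=95 at depth 0
Step 2: declare d=8 at depth 0
Step 3: enter scope (depth=1)
Step 4: exit scope (depth=0)
Step 5: declare e=(read d)=8 at depth 0
Step 6: declare a=(read d)=8 at depth 0
Step 7: declare f=(read e)=8 at depth 0
Step 8: declare a=35 at depth 0
Visible at query point: a=35 d=8 e=8 f=8

Answer: a=35 d=8 e=8 f=8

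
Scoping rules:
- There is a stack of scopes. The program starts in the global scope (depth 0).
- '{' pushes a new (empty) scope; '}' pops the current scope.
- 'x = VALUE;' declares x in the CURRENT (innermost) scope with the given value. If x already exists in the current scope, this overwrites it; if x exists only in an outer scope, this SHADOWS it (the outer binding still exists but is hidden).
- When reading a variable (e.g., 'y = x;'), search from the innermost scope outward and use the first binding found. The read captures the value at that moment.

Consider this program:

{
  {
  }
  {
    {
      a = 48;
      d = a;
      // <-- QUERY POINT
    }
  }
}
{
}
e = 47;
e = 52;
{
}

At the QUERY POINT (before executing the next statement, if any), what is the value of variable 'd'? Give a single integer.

Step 1: enter scope (depth=1)
Step 2: enter scope (depth=2)
Step 3: exit scope (depth=1)
Step 4: enter scope (depth=2)
Step 5: enter scope (depth=3)
Step 6: declare a=48 at depth 3
Step 7: declare d=(read a)=48 at depth 3
Visible at query point: a=48 d=48

Answer: 48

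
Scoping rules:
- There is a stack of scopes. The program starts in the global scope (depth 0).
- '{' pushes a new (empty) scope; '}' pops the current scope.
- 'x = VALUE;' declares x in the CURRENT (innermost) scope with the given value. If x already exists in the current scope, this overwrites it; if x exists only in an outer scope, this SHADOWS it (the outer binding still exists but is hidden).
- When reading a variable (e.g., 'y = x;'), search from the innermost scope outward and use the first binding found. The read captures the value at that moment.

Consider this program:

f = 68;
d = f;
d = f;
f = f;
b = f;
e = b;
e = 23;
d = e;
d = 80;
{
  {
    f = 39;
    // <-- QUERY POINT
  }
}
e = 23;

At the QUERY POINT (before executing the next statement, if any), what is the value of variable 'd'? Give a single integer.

Answer: 80

Derivation:
Step 1: declare f=68 at depth 0
Step 2: declare d=(read f)=68 at depth 0
Step 3: declare d=(read f)=68 at depth 0
Step 4: declare f=(read f)=68 at depth 0
Step 5: declare b=(read f)=68 at depth 0
Step 6: declare e=(read b)=68 at depth 0
Step 7: declare e=23 at depth 0
Step 8: declare d=(read e)=23 at depth 0
Step 9: declare d=80 at depth 0
Step 10: enter scope (depth=1)
Step 11: enter scope (depth=2)
Step 12: declare f=39 at depth 2
Visible at query point: b=68 d=80 e=23 f=39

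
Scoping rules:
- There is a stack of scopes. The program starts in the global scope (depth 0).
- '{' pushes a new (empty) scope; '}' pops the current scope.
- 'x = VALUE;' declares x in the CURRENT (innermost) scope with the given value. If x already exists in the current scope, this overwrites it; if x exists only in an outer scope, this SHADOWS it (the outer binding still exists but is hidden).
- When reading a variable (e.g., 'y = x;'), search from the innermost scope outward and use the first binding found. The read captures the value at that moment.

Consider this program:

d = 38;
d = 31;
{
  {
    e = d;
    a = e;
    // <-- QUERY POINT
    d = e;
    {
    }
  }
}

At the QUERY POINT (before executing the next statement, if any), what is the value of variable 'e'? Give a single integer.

Answer: 31

Derivation:
Step 1: declare d=38 at depth 0
Step 2: declare d=31 at depth 0
Step 3: enter scope (depth=1)
Step 4: enter scope (depth=2)
Step 5: declare e=(read d)=31 at depth 2
Step 6: declare a=(read e)=31 at depth 2
Visible at query point: a=31 d=31 e=31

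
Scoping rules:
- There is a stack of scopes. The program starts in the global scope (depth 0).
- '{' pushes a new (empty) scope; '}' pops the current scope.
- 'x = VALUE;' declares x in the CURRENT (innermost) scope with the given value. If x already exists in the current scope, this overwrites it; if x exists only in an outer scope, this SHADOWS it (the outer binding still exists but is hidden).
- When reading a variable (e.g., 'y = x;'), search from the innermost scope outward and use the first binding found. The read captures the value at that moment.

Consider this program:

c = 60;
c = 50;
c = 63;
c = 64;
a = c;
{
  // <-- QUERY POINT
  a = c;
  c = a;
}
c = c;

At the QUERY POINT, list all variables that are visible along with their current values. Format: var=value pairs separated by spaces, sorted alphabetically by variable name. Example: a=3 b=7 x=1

Step 1: declare c=60 at depth 0
Step 2: declare c=50 at depth 0
Step 3: declare c=63 at depth 0
Step 4: declare c=64 at depth 0
Step 5: declare a=(read c)=64 at depth 0
Step 6: enter scope (depth=1)
Visible at query point: a=64 c=64

Answer: a=64 c=64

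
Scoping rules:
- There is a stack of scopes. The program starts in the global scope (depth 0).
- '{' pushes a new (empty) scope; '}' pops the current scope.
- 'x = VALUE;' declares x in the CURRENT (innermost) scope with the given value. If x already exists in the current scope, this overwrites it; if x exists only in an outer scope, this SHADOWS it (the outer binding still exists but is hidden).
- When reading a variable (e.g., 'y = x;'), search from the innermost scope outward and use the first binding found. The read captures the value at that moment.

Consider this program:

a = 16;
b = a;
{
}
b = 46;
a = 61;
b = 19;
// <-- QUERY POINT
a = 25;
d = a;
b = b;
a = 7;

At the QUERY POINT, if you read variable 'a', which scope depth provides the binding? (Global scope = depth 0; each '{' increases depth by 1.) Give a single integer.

Step 1: declare a=16 at depth 0
Step 2: declare b=(read a)=16 at depth 0
Step 3: enter scope (depth=1)
Step 4: exit scope (depth=0)
Step 5: declare b=46 at depth 0
Step 6: declare a=61 at depth 0
Step 7: declare b=19 at depth 0
Visible at query point: a=61 b=19

Answer: 0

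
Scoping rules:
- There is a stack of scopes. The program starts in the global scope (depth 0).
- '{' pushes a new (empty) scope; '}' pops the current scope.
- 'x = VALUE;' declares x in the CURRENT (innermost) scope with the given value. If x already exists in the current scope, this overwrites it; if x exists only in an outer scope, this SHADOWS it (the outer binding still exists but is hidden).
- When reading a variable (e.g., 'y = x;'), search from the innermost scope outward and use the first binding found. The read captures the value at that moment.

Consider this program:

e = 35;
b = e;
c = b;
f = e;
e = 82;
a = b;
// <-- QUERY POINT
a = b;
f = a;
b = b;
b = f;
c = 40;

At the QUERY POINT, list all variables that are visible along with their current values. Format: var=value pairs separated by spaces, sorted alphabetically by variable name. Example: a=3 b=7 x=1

Answer: a=35 b=35 c=35 e=82 f=35

Derivation:
Step 1: declare e=35 at depth 0
Step 2: declare b=(read e)=35 at depth 0
Step 3: declare c=(read b)=35 at depth 0
Step 4: declare f=(read e)=35 at depth 0
Step 5: declare e=82 at depth 0
Step 6: declare a=(read b)=35 at depth 0
Visible at query point: a=35 b=35 c=35 e=82 f=35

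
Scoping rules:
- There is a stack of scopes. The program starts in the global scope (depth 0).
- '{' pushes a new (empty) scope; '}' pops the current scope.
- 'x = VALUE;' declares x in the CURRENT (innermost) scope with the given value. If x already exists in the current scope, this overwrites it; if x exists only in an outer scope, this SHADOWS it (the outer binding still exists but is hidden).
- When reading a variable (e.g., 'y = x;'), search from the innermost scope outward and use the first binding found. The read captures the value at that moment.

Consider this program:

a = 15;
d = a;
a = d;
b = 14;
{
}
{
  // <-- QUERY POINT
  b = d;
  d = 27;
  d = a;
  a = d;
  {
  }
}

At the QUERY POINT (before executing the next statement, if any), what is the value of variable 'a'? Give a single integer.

Answer: 15

Derivation:
Step 1: declare a=15 at depth 0
Step 2: declare d=(read a)=15 at depth 0
Step 3: declare a=(read d)=15 at depth 0
Step 4: declare b=14 at depth 0
Step 5: enter scope (depth=1)
Step 6: exit scope (depth=0)
Step 7: enter scope (depth=1)
Visible at query point: a=15 b=14 d=15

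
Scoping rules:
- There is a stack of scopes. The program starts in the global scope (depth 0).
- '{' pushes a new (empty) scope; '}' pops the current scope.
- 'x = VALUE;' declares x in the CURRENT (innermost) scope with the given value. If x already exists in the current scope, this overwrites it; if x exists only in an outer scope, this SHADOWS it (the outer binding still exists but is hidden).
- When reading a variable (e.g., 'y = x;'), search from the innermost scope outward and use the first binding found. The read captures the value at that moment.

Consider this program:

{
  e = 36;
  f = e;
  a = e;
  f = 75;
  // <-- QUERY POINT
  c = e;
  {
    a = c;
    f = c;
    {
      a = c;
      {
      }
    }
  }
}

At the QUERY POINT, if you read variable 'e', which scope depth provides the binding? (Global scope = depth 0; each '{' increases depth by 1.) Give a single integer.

Step 1: enter scope (depth=1)
Step 2: declare e=36 at depth 1
Step 3: declare f=(read e)=36 at depth 1
Step 4: declare a=(read e)=36 at depth 1
Step 5: declare f=75 at depth 1
Visible at query point: a=36 e=36 f=75

Answer: 1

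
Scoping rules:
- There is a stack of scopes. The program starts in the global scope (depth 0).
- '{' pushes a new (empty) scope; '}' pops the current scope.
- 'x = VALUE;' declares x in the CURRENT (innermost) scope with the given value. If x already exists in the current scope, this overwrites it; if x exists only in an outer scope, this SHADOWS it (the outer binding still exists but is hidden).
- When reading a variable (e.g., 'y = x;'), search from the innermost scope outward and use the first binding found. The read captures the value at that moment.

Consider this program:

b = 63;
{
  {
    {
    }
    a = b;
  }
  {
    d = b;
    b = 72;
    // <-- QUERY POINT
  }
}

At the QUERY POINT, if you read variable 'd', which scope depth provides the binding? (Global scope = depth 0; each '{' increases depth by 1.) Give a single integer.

Answer: 2

Derivation:
Step 1: declare b=63 at depth 0
Step 2: enter scope (depth=1)
Step 3: enter scope (depth=2)
Step 4: enter scope (depth=3)
Step 5: exit scope (depth=2)
Step 6: declare a=(read b)=63 at depth 2
Step 7: exit scope (depth=1)
Step 8: enter scope (depth=2)
Step 9: declare d=(read b)=63 at depth 2
Step 10: declare b=72 at depth 2
Visible at query point: b=72 d=63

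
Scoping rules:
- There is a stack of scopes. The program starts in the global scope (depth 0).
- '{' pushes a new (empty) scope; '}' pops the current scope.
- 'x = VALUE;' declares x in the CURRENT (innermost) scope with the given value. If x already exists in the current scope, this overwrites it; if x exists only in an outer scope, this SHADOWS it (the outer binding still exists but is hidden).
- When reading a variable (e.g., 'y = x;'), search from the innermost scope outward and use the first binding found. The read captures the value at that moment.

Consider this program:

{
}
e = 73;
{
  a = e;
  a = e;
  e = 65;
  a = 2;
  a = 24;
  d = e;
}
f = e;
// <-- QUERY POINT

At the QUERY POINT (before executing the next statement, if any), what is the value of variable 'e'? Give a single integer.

Answer: 73

Derivation:
Step 1: enter scope (depth=1)
Step 2: exit scope (depth=0)
Step 3: declare e=73 at depth 0
Step 4: enter scope (depth=1)
Step 5: declare a=(read e)=73 at depth 1
Step 6: declare a=(read e)=73 at depth 1
Step 7: declare e=65 at depth 1
Step 8: declare a=2 at depth 1
Step 9: declare a=24 at depth 1
Step 10: declare d=(read e)=65 at depth 1
Step 11: exit scope (depth=0)
Step 12: declare f=(read e)=73 at depth 0
Visible at query point: e=73 f=73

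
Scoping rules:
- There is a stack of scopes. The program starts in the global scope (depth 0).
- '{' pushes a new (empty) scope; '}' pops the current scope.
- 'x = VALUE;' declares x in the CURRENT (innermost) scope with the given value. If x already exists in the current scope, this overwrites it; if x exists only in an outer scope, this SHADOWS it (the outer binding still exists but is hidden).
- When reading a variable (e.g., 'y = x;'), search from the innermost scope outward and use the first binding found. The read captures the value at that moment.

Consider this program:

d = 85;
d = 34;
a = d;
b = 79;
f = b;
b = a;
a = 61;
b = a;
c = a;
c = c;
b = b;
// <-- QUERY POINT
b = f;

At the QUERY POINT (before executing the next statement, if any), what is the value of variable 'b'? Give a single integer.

Answer: 61

Derivation:
Step 1: declare d=85 at depth 0
Step 2: declare d=34 at depth 0
Step 3: declare a=(read d)=34 at depth 0
Step 4: declare b=79 at depth 0
Step 5: declare f=(read b)=79 at depth 0
Step 6: declare b=(read a)=34 at depth 0
Step 7: declare a=61 at depth 0
Step 8: declare b=(read a)=61 at depth 0
Step 9: declare c=(read a)=61 at depth 0
Step 10: declare c=(read c)=61 at depth 0
Step 11: declare b=(read b)=61 at depth 0
Visible at query point: a=61 b=61 c=61 d=34 f=79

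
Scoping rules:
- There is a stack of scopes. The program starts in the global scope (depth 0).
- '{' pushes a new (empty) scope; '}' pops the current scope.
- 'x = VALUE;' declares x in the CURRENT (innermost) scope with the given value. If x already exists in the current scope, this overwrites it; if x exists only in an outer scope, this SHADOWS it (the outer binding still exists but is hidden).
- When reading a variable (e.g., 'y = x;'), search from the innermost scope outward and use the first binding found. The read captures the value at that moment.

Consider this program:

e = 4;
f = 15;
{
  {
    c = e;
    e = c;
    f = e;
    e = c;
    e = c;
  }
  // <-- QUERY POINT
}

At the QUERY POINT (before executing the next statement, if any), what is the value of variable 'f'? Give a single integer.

Step 1: declare e=4 at depth 0
Step 2: declare f=15 at depth 0
Step 3: enter scope (depth=1)
Step 4: enter scope (depth=2)
Step 5: declare c=(read e)=4 at depth 2
Step 6: declare e=(read c)=4 at depth 2
Step 7: declare f=(read e)=4 at depth 2
Step 8: declare e=(read c)=4 at depth 2
Step 9: declare e=(read c)=4 at depth 2
Step 10: exit scope (depth=1)
Visible at query point: e=4 f=15

Answer: 15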